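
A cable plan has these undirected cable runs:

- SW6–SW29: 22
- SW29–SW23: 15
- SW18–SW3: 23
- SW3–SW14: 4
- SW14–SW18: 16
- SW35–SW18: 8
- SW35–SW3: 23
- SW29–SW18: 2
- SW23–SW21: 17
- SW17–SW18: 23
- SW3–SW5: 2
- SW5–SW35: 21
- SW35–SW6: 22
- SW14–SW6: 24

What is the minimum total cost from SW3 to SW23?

Running Dijkstra from SW3:
SW3: 0
SW5: 2  (via SW3)
SW14: 4  (via SW3)
SW18: 20  (via SW14)
SW29: 22  (via SW18)
SW35: 23  (via SW3)
SW6: 28  (via SW14)
SW23: 37  (via SW29)
Shortest route: SW3–SW14–SW18–SW29–SW23 = 37.

37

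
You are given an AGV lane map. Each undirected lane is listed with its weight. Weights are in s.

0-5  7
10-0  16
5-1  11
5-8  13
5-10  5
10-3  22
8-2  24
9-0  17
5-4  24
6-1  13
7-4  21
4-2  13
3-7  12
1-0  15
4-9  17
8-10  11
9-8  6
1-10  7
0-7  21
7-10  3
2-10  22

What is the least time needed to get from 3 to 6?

35 s

Running Dijkstra from 3:
3: 0
7: 12  (via 3)
10: 15  (via 7)
5: 20  (via 10)
1: 22  (via 10)
8: 26  (via 10)
0: 27  (via 5)
9: 32  (via 8)
4: 33  (via 7)
6: 35  (via 1)
Shortest route: 3 → 7 → 10 → 1 → 6 = 35 s.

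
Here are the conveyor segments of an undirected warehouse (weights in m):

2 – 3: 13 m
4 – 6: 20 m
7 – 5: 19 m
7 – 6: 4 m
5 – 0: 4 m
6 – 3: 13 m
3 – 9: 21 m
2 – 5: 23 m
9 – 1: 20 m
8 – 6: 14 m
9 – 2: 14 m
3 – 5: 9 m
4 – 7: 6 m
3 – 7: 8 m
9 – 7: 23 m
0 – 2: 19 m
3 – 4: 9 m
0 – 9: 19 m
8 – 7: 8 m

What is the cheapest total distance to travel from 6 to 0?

Enumerating some paths:
6 → 3 → 5 → 0: 13+9+4 = 26
6 → 7 → 3 → 5 → 0: 4+8+9+4 = 25
Cheapest is 6 → 7 → 3 → 5 → 0 at 25 m.

25 m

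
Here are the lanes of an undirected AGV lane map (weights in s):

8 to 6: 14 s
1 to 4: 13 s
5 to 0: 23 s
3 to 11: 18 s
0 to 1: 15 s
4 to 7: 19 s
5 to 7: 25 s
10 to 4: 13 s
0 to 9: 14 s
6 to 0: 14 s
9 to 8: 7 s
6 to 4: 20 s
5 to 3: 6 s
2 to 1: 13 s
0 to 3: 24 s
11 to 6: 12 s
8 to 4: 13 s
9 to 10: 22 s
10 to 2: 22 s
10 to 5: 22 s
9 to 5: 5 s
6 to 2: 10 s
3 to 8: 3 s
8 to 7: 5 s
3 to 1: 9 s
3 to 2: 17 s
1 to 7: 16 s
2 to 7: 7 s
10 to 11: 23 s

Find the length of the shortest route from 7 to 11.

Enumerating some paths:
7–8–9–5–3–11: 5+7+5+6+18 = 41
7–8–6–11: 5+14+12 = 31
7–2–6–11: 7+10+12 = 29
7–8–3–11: 5+3+18 = 26
Cheapest is 7–8–3–11 at 26 s.

26 s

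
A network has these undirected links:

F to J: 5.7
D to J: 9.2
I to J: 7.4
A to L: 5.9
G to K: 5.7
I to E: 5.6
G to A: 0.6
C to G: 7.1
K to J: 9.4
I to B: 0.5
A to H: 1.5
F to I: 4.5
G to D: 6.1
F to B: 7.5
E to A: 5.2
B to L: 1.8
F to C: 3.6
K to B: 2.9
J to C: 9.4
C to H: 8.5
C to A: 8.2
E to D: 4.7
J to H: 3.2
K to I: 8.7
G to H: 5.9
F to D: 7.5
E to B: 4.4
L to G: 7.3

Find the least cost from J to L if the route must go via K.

14.1

Shortest J→K: J–K = 9.4
Shortest K→L: K–B–L = 4.7
Total via K: 9.4 + 4.7 = 14.1.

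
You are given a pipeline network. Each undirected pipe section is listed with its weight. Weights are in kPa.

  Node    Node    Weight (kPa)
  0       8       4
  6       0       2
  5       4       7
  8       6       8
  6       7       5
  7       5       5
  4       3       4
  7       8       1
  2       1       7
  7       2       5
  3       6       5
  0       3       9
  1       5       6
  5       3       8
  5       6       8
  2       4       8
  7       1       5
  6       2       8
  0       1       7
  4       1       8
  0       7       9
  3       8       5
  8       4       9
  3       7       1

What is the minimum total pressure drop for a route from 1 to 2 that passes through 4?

16 kPa

Shortest 1→4: 1–4 = 8
Shortest 4→2: 4–2 = 8
Total via 4: 8 + 8 = 16 kPa.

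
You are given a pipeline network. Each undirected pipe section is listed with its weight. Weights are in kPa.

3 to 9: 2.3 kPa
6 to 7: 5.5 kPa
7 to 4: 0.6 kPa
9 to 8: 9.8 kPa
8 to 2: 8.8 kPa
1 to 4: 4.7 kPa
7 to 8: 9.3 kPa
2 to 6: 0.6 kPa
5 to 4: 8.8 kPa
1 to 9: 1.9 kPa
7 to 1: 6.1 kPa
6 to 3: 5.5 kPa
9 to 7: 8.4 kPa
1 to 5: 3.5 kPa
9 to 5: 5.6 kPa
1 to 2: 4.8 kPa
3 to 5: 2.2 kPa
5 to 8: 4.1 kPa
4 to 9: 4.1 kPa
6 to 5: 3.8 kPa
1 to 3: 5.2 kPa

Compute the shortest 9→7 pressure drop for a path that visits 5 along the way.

13.3 kPa

Best 9 to 5: 9 → 3 → 5 costing 4.5
Shortest 5→7: 5 → 1 → 4 → 7 = 8.8
Total via 5: 4.5 + 8.8 = 13.3 kPa.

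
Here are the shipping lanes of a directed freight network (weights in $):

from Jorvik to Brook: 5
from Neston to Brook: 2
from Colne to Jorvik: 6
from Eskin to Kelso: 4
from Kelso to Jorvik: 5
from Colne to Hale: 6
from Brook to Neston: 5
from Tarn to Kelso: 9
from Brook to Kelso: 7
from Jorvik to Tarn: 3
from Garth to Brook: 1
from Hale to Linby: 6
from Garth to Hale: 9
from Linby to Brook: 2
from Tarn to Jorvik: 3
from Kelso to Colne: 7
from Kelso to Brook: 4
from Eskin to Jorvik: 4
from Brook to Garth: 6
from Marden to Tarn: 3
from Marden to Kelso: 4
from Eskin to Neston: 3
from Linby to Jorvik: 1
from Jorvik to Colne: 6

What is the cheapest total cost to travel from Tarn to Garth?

Candidate routes:
Tarn - Jorvik - Brook - Garth: 3+5+6 = 14
Tarn - Kelso - Brook - Garth: 9+4+6 = 19
Cheapest is Tarn - Jorvik - Brook - Garth at $14.

$14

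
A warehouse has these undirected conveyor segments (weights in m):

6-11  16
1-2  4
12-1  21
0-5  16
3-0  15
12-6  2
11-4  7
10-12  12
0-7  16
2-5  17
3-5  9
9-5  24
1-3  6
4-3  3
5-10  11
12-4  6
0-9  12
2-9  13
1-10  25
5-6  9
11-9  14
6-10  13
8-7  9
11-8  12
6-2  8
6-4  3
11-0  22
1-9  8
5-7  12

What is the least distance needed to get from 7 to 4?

Shortest distances from 7:
7: 0
8: 9  (via 7)
5: 12  (via 7)
0: 16  (via 7)
3: 21  (via 5)
6: 21  (via 5)
11: 21  (via 8)
10: 23  (via 5)
12: 23  (via 6)
4: 24  (via 3)
Shortest route: 7–5–3–4 = 24 m.

24 m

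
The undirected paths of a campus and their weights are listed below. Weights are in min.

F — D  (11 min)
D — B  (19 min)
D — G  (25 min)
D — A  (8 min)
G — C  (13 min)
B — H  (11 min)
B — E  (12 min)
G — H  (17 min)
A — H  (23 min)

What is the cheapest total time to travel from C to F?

49 min

Enumerating some paths:
C–G–D–F: 13+25+11 = 49
C–G–H–B–D–F: 13+17+11+19+11 = 71
Cheapest is C–G–D–F at 49 min.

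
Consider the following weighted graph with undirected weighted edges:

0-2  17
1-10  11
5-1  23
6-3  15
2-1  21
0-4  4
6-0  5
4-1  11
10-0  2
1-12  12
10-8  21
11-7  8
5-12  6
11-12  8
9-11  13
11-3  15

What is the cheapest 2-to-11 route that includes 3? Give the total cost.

Shortest 2→3: 2 → 0 → 6 → 3 = 37
Shortest 3→11: 3 → 11 = 15
Total via 3: 37 + 15 = 52.

52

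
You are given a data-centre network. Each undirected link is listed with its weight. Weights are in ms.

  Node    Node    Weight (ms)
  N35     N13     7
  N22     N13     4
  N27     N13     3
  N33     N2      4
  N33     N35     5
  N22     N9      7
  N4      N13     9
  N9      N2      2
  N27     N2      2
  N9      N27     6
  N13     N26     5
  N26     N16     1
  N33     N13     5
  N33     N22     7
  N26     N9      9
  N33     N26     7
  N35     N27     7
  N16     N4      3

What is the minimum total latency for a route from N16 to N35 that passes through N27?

16 ms

Shortest N16→N27: N16 → N26 → N13 → N27 = 9
Best N27 to N35: N27 → N35 costing 7
Total via N27: 9 + 7 = 16 ms.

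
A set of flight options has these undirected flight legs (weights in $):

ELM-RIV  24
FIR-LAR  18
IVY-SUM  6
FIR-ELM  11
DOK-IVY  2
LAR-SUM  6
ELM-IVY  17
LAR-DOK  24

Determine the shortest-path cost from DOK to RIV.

$43

Compare a few routes:
DOK–IVY–ELM–RIV: 2+17+24 = 43
DOK–LAR–FIR–ELM–RIV: 24+18+11+24 = 77
DOK–IVY–SUM–LAR–FIR–ELM–RIV: 2+6+6+18+11+24 = 67
The minimum is $43 via DOK–IVY–ELM–RIV.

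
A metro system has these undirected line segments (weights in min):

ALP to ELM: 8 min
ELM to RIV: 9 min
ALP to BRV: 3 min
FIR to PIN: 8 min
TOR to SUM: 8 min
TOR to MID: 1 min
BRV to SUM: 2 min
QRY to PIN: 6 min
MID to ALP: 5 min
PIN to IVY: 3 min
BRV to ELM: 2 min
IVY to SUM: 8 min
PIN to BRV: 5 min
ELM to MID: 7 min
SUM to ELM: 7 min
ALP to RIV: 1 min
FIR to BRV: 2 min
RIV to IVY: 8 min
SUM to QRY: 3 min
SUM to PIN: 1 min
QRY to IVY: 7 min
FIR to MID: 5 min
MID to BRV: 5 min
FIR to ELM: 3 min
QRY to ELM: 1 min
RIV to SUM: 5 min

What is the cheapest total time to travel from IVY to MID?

Candidate routes:
IVY → PIN → SUM → BRV → FIR → MID: 3+1+2+2+5 = 13
IVY → PIN → SUM → TOR → MID: 3+1+8+1 = 13
IVY → PIN → SUM → BRV → MID: 3+1+2+5 = 11
Cheapest is IVY → PIN → SUM → BRV → MID at 11 min.

11 min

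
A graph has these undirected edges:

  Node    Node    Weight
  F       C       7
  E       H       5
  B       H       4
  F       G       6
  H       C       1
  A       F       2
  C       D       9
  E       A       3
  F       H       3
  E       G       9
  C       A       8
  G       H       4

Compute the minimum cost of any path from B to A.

Settle nodes by increasing distance from B:
B: 0
H: 4  (via B)
C: 5  (via H)
F: 7  (via H)
G: 8  (via H)
A: 9  (via F)
Shortest route: B → H → F → A = 9.

9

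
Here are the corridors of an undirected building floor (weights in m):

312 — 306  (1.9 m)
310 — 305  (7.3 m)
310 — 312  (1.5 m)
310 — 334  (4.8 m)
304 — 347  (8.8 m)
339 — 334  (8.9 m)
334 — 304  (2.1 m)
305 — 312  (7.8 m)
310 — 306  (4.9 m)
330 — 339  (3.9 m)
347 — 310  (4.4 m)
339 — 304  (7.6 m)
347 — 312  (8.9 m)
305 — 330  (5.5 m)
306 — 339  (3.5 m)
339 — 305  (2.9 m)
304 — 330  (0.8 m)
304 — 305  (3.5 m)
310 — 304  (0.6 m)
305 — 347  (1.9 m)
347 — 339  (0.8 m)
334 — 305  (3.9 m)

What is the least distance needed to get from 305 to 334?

3.9 m

Candidate routes:
305–304–334: 3.5+2.1 = 5.6
305–334: 3.9 = 3.9
The minimum is 3.9 m via 305–334.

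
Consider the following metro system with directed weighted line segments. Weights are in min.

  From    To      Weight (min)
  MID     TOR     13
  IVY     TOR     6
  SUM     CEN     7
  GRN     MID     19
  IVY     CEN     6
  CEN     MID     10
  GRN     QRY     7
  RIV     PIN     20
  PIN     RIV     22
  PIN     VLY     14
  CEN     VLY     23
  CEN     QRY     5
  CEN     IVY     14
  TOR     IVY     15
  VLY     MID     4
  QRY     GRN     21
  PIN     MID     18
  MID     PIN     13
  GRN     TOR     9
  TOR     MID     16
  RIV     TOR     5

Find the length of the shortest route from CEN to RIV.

45 min

Compare a few routes:
CEN–IVY–TOR–MID–PIN–RIV: 14+6+16+13+22 = 71
CEN–VLY–MID–PIN–RIV: 23+4+13+22 = 62
CEN–MID–PIN–RIV: 10+13+22 = 45
CEN–QRY–GRN–MID–PIN–RIV: 5+21+19+13+22 = 80
The minimum is 45 min via CEN–MID–PIN–RIV.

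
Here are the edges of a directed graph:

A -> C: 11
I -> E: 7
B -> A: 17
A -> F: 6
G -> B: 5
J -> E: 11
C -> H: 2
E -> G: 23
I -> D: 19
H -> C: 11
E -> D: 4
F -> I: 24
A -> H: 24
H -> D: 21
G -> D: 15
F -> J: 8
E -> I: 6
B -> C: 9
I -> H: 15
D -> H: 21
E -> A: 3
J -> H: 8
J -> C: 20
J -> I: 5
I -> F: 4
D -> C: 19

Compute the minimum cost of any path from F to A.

Settle nodes by increasing distance from F:
F: 0
J: 8  (via F)
I: 13  (via J)
H: 16  (via J)
E: 19  (via J)
A: 22  (via E)
Shortest route: F → J → E → A = 22.

22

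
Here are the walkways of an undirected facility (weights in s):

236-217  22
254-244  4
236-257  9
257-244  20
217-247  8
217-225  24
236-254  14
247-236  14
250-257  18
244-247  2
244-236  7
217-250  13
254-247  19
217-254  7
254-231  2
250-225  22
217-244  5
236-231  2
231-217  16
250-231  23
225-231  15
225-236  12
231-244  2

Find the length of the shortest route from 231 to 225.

Enumerating some paths:
231 - 244 - 236 - 225: 2+7+12 = 21
231 - 236 - 225: 2+12 = 14
231 - 225: 15 = 15
Cheapest is 231 - 236 - 225 at 14 s.

14 s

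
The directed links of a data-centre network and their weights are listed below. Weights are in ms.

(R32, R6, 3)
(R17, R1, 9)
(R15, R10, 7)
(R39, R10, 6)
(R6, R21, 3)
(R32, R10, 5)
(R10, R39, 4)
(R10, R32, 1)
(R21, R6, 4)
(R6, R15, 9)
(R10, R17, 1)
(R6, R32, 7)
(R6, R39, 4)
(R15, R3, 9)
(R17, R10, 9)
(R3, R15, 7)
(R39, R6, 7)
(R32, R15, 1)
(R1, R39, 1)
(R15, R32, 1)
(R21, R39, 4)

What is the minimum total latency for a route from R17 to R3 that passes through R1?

Best R17 to R1: R17–R1 costing 9
Shortest R1→R3: R1–R39–R10–R32–R15–R3 = 18
Total via R1: 9 + 18 = 27 ms.

27 ms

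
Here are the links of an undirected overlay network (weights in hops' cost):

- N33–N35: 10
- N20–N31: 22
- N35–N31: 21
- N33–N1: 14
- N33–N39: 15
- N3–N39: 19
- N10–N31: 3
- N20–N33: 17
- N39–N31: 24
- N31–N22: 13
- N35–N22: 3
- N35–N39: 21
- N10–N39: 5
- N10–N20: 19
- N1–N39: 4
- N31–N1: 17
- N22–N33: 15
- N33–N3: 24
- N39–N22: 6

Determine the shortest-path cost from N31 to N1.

Candidate routes:
N31 - N22 - N39 - N1: 13+6+4 = 23
N31 - N10 - N39 - N1: 3+5+4 = 12
N31 - N1: 17 = 17
Cheapest is N31 - N10 - N39 - N1 at 12 hops' cost.

12 hops' cost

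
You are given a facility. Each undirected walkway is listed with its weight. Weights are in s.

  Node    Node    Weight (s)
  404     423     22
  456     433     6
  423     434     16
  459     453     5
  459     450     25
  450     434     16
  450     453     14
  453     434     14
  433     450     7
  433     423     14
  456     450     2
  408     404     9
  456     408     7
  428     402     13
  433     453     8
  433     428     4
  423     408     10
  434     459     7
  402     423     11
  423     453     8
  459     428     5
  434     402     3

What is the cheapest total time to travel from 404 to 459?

Candidate routes:
404 - 408 - 456 - 450 - 433 - 428 - 459: 9+7+2+7+4+5 = 34
404 - 408 - 456 - 433 - 428 - 459: 9+7+6+4+5 = 31
404 - 408 - 423 - 453 - 459: 9+10+8+5 = 32
404 - 408 - 456 - 433 - 453 - 459: 9+7+6+8+5 = 35
Cheapest is 404 - 408 - 456 - 433 - 428 - 459 at 31 s.

31 s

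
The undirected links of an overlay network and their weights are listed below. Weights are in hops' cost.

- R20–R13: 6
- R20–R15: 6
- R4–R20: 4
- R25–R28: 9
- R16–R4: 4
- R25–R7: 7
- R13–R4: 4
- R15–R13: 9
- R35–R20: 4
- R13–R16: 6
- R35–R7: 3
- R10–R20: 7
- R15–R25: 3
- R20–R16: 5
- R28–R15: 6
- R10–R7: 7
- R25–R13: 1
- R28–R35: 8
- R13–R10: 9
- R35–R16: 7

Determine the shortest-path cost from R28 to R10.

18 hops' cost

Candidate routes:
R28 → R15 → R25 → R13 → R10: 6+3+1+9 = 19
R28 → R25 → R13 → R10: 9+1+9 = 19
R28 → R35 → R7 → R10: 8+3+7 = 18
The minimum is 18 hops' cost via R28 → R35 → R7 → R10.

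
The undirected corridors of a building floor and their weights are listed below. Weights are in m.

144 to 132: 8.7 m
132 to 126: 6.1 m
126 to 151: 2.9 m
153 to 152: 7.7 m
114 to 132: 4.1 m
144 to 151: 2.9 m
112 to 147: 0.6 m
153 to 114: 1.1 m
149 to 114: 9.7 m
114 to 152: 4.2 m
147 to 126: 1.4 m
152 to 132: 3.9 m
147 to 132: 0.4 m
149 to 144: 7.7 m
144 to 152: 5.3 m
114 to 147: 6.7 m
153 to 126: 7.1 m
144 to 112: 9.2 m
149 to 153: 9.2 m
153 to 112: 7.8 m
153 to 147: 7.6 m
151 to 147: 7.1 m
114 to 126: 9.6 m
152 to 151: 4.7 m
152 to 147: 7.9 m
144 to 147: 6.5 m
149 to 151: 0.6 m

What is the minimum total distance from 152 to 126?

5.7 m

Compare a few routes:
152–132–147–126: 3.9+0.4+1.4 = 5.7
152–147–126: 7.9+1.4 = 9.3
152–132–126: 3.9+6.1 = 10
152–151–126: 4.7+2.9 = 7.6
The minimum is 5.7 m via 152–132–147–126.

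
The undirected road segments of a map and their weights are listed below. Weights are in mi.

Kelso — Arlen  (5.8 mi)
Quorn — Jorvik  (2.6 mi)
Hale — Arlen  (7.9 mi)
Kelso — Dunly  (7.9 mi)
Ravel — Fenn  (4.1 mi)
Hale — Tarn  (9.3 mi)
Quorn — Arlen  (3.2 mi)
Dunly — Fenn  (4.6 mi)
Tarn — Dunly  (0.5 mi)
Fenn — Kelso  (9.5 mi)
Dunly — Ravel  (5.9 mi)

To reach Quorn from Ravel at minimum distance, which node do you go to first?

Fenn

Enumerating some paths:
Ravel–Dunly–Tarn–Hale–Arlen–Quorn: 5.9+0.5+9.3+7.9+3.2 = 26.8
Ravel–Fenn–Kelso–Arlen–Quorn: 4.1+9.5+5.8+3.2 = 22.6
Ravel–Fenn–Dunly–Kelso–Arlen–Quorn: 4.1+4.6+7.9+5.8+3.2 = 25.6
Ravel–Dunly–Kelso–Arlen–Quorn: 5.9+7.9+5.8+3.2 = 22.8
Cheapest is Ravel–Fenn–Kelso–Arlen–Quorn at 22.6 mi.
So from Ravel the first move is to Fenn.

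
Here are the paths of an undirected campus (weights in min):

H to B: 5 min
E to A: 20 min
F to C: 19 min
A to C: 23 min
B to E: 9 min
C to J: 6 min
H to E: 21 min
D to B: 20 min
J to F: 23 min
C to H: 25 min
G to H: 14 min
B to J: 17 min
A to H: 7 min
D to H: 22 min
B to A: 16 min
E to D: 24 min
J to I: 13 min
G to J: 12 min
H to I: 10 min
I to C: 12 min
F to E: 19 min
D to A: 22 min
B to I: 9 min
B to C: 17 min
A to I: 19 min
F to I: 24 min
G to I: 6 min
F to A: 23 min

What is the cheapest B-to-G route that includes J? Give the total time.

Shortest B→J: B → J = 17
Best J to G: J → G costing 12
Total via J: 17 + 12 = 29 min.

29 min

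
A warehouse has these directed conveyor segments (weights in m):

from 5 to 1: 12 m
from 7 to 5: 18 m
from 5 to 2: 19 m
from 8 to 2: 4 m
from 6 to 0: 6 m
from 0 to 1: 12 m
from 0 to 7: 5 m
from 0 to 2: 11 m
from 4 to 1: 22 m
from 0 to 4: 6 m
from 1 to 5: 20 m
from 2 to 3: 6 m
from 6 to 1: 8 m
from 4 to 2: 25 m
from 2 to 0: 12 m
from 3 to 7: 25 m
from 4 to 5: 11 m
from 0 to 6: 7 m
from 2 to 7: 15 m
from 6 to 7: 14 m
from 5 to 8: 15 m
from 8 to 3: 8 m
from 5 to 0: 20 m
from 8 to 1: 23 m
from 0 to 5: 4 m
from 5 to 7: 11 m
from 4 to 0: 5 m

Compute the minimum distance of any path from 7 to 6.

Compare a few routes:
7 - 5 - 2 - 0 - 6: 18+19+12+7 = 56
7 - 5 - 8 - 2 - 0 - 6: 18+15+4+12+7 = 56
7 - 5 - 0 - 6: 18+20+7 = 45
Cheapest is 7 - 5 - 0 - 6 at 45 m.

45 m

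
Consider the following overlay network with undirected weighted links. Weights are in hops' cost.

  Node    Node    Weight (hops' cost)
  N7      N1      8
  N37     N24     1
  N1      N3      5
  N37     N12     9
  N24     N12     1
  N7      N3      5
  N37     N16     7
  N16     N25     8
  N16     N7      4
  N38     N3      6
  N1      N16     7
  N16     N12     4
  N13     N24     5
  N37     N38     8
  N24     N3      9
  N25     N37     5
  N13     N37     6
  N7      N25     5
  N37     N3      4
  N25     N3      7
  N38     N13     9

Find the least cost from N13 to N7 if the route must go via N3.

15 hops' cost

Shortest N13→N3: N13–N37–N3 = 10
Best N3 to N7: N3–N7 costing 5
Total via N3: 10 + 5 = 15 hops' cost.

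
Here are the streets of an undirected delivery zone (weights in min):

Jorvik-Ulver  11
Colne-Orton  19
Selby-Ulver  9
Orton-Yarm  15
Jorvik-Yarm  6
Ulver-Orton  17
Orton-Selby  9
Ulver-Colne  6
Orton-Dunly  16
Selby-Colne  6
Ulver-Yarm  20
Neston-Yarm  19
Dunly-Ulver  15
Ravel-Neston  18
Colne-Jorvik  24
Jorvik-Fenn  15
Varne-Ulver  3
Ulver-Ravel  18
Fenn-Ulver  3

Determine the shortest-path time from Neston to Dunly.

50 min

Running Dijkstra from Neston:
Neston: 0
Ravel: 18  (via Neston)
Yarm: 19  (via Neston)
Jorvik: 25  (via Yarm)
Orton: 34  (via Yarm)
Ulver: 36  (via Ravel)
Varne: 39  (via Ulver)
Fenn: 39  (via Ulver)
Colne: 42  (via Ulver)
Selby: 43  (via Orton)
Dunly: 50  (via Orton)
Shortest route: Neston–Yarm–Orton–Dunly = 50 min.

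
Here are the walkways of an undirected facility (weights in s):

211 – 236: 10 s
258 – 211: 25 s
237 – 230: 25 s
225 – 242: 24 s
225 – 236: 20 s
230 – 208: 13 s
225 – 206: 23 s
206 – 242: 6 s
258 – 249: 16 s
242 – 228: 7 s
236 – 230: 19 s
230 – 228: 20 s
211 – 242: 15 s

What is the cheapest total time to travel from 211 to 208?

42 s

Running Dijkstra from 211:
211: 0
236: 10  (via 211)
242: 15  (via 211)
206: 21  (via 242)
228: 22  (via 242)
258: 25  (via 211)
230: 29  (via 236)
225: 30  (via 236)
249: 41  (via 258)
208: 42  (via 230)
Shortest route: 211–236–230–208 = 42 s.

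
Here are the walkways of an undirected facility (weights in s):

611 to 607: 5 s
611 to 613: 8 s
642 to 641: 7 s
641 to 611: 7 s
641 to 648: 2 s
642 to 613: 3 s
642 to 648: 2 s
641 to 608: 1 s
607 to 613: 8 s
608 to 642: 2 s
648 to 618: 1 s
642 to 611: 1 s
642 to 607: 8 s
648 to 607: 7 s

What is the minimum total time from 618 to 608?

4 s

Settle nodes by increasing distance from 618:
618: 0
648: 1  (via 618)
641: 3  (via 648)
642: 3  (via 648)
611: 4  (via 642)
608: 4  (via 641)
Shortest route: 618–648–641–608 = 4 s.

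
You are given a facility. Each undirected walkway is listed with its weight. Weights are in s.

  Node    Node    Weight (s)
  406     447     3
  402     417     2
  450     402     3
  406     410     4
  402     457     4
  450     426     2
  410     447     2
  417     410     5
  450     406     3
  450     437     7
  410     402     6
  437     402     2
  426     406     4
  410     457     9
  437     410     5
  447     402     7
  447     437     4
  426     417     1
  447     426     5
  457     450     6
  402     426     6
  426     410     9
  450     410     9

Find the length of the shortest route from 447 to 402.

6 s

Compare a few routes:
447 - 402: 7 = 7
447 - 437 - 402: 4+2 = 6
The minimum is 6 s via 447 - 437 - 402.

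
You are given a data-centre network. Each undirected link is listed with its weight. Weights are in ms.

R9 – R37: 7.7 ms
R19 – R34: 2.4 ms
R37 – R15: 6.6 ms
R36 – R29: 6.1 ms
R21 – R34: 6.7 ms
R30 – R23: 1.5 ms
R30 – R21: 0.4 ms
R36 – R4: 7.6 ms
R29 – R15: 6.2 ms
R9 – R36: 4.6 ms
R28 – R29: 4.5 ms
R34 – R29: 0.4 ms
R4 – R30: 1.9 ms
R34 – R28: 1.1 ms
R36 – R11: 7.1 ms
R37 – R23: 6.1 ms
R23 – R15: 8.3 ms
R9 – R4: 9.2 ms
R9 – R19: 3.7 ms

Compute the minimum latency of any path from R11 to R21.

17 ms

Settle nodes by increasing distance from R11:
R11: 0
R36: 7.1  (via R11)
R9: 11.7  (via R36)
R29: 13.2  (via R36)
R34: 13.6  (via R29)
R4: 14.7  (via R36)
R28: 14.7  (via R34)
R19: 15.4  (via R9)
R30: 16.6  (via R4)
R21: 17  (via R30)
Shortest route: R11 → R36 → R4 → R30 → R21 = 17 ms.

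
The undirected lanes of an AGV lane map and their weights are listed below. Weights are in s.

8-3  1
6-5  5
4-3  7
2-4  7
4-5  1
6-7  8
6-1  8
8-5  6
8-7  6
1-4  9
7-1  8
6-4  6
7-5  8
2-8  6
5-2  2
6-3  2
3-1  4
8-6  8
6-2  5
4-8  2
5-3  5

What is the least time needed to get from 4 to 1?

7 s

Settle nodes by increasing distance from 4:
4: 0
5: 1  (via 4)
8: 2  (via 4)
2: 3  (via 5)
3: 3  (via 8)
6: 5  (via 3)
1: 7  (via 3)
Shortest route: 4 → 8 → 3 → 1 = 7 s.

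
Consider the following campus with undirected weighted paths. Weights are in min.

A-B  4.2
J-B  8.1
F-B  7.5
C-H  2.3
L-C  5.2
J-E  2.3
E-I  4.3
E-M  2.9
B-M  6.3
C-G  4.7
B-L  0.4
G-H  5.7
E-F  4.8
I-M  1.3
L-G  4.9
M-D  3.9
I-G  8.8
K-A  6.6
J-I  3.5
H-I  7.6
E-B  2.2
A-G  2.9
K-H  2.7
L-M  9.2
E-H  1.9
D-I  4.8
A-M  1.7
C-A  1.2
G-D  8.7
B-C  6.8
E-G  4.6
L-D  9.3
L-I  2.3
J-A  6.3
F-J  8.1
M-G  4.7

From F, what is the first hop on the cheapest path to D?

Compare a few routes:
F - E - I - D: 4.8+4.3+4.8 = 13.9
F - E - M - D: 4.8+2.9+3.9 = 11.6
F - E - M - I - D: 4.8+2.9+1.3+4.8 = 13.8
The minimum is 11.6 min via F - E - M - D.
So from F the first move is to E.

E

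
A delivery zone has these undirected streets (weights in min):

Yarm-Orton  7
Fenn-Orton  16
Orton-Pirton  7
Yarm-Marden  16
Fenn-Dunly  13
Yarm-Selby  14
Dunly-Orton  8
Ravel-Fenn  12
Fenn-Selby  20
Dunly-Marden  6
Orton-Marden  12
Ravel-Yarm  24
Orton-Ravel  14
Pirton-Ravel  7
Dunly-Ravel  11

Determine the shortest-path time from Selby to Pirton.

28 min

Settle nodes by increasing distance from Selby:
Selby: 0
Yarm: 14  (via Selby)
Fenn: 20  (via Selby)
Orton: 21  (via Yarm)
Pirton: 28  (via Orton)
Shortest route: Selby–Yarm–Orton–Pirton = 28 min.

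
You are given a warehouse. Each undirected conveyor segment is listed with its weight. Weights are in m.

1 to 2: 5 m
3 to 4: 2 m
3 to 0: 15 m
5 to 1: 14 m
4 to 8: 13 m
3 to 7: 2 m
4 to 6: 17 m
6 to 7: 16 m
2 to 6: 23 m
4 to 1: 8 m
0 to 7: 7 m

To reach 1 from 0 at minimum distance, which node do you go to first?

Compare a few routes:
0 - 7 - 3 - 4 - 1: 7+2+2+8 = 19
0 - 3 - 4 - 1: 15+2+8 = 25
The minimum is 19 m via 0 - 7 - 3 - 4 - 1.
So from 0 the first move is to 7.

7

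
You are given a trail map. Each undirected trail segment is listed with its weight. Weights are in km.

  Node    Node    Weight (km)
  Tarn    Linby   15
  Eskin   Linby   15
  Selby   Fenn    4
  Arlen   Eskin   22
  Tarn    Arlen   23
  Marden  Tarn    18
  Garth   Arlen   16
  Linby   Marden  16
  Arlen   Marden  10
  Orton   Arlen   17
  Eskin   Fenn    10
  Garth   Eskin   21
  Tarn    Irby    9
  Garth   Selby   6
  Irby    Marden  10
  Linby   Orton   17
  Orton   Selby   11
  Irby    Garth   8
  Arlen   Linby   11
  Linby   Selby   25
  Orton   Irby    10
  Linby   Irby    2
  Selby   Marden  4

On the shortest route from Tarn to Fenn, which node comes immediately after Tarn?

Marden

Candidate routes:
Tarn → Irby → Garth → Selby → Fenn: 9+8+6+4 = 27
Tarn → Marden → Selby → Fenn: 18+4+4 = 26
Tarn → Irby → Orton → Selby → Fenn: 9+10+11+4 = 34
Tarn → Irby → Marden → Selby → Fenn: 9+10+4+4 = 27
The minimum is 26 km via Tarn → Marden → Selby → Fenn.
So from Tarn the first move is to Marden.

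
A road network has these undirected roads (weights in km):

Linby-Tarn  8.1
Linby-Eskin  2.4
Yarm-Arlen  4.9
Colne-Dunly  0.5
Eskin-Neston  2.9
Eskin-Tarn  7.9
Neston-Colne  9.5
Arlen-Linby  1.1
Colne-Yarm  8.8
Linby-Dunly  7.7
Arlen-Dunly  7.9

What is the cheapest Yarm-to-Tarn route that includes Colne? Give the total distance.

Best Yarm to Colne: Yarm–Colne costing 8.8
Shortest Colne→Tarn: Colne–Dunly–Linby–Tarn = 16.3
Total via Colne: 8.8 + 16.3 = 25.1 km.

25.1 km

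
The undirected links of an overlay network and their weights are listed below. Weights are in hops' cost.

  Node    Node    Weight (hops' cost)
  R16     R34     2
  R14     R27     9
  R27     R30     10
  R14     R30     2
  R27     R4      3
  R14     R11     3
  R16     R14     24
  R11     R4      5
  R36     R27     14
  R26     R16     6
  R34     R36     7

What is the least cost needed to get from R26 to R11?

33 hops' cost

Candidate routes:
R26 - R16 - R14 - R11: 6+24+3 = 33
R26 - R16 - R34 - R36 - R27 - R14 - R11: 6+2+7+14+9+3 = 41
R26 - R16 - R34 - R36 - R27 - R30 - R14 - R11: 6+2+7+14+10+2+3 = 44
R26 - R16 - R34 - R36 - R27 - R4 - R11: 6+2+7+14+3+5 = 37
Cheapest is R26 - R16 - R14 - R11 at 33 hops' cost.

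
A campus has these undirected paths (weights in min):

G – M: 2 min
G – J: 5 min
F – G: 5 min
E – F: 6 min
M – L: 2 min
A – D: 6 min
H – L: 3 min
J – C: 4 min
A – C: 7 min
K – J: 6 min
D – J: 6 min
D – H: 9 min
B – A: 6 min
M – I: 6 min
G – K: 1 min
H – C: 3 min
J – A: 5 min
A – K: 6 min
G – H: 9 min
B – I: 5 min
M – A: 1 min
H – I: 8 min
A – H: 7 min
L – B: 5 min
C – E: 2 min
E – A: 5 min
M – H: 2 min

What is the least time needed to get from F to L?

Shortest distances from F:
F: 0
G: 5  (via F)
E: 6  (via F)
K: 6  (via G)
M: 7  (via G)
A: 8  (via M)
C: 8  (via E)
H: 9  (via M)
L: 9  (via M)
Shortest route: F → G → M → L = 9 min.

9 min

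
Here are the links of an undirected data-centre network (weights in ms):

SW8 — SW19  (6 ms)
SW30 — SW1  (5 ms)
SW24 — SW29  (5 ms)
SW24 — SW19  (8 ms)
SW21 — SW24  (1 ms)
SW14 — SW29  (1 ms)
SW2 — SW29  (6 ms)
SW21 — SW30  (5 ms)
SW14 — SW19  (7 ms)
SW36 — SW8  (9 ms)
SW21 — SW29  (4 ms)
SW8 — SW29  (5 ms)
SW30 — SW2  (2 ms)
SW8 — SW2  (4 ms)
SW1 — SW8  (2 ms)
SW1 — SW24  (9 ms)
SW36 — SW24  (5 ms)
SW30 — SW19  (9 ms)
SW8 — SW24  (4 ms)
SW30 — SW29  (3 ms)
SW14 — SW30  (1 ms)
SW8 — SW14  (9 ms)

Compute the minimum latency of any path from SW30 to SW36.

Settle nodes by increasing distance from SW30:
SW30: 0
SW14: 1  (via SW30)
SW2: 2  (via SW30)
SW29: 2  (via SW14)
SW21: 5  (via SW30)
SW1: 5  (via SW30)
SW24: 6  (via SW21)
SW8: 6  (via SW2)
SW19: 8  (via SW14)
SW36: 11  (via SW24)
Shortest route: SW30 → SW21 → SW24 → SW36 = 11 ms.

11 ms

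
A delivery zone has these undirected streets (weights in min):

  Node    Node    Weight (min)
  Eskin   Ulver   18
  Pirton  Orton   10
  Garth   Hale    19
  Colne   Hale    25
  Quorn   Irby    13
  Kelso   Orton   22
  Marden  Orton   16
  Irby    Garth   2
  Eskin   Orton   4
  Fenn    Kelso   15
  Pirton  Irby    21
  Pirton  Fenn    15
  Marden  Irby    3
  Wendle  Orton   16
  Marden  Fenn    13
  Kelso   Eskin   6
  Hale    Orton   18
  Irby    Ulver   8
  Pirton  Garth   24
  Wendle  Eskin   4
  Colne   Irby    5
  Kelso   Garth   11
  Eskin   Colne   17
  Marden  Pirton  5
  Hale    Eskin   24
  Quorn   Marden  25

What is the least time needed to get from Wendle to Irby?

Running Dijkstra from Wendle:
Wendle: 0
Eskin: 4  (via Wendle)
Orton: 8  (via Eskin)
Kelso: 10  (via Eskin)
Pirton: 18  (via Orton)
Colne: 21  (via Eskin)
Garth: 21  (via Kelso)
Ulver: 22  (via Eskin)
Marden: 23  (via Pirton)
Irby: 23  (via Garth)
Shortest route: Wendle → Eskin → Kelso → Garth → Irby = 23 min.

23 min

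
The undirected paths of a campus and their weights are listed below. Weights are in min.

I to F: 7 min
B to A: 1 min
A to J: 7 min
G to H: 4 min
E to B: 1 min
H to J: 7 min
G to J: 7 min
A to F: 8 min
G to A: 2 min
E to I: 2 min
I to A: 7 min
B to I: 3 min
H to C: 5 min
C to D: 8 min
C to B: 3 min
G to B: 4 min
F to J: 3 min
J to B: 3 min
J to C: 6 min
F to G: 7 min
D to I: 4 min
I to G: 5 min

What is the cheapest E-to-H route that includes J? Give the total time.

Best E to J: E → B → J costing 4
Best J to H: J → H costing 7
Total via J: 4 + 7 = 11 min.

11 min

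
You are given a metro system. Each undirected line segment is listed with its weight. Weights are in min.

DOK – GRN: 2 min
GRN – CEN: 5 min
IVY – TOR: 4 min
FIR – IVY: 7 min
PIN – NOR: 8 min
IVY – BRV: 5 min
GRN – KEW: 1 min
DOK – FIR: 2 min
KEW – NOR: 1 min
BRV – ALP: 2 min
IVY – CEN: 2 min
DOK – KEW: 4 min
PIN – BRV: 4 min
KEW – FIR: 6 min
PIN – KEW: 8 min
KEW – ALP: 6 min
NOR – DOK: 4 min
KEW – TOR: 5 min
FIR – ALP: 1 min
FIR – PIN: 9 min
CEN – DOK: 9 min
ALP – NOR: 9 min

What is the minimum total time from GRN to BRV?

7 min

Shortest distances from GRN:
GRN: 0
KEW: 1  (via GRN)
DOK: 2  (via GRN)
NOR: 2  (via KEW)
FIR: 4  (via DOK)
ALP: 5  (via FIR)
CEN: 5  (via GRN)
TOR: 6  (via KEW)
IVY: 7  (via CEN)
BRV: 7  (via ALP)
Shortest route: GRN → DOK → FIR → ALP → BRV = 7 min.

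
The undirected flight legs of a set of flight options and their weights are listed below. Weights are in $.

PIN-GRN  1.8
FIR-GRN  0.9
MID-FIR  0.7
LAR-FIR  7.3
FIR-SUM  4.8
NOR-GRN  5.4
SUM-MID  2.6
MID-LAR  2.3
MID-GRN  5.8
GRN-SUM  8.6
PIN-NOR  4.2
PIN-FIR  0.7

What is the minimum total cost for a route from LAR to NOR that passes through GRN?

$9.3

Shortest LAR→GRN: LAR–MID–FIR–GRN = 3.9
Shortest GRN→NOR: GRN–NOR = 5.4
Total via GRN: 3.9 + 5.4 = $9.3.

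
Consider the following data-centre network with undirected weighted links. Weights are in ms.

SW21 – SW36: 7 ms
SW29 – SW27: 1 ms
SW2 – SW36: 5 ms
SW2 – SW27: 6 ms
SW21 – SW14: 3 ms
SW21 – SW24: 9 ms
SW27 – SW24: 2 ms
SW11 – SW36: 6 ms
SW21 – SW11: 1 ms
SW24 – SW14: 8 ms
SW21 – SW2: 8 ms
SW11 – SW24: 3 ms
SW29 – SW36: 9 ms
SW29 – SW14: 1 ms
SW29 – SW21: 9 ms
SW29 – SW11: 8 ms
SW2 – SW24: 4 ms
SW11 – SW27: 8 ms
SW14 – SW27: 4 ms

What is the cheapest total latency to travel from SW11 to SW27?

Settle nodes by increasing distance from SW11:
SW11: 0
SW21: 1  (via SW11)
SW24: 3  (via SW11)
SW14: 4  (via SW21)
SW27: 5  (via SW24)
Shortest route: SW11–SW24–SW27 = 5 ms.

5 ms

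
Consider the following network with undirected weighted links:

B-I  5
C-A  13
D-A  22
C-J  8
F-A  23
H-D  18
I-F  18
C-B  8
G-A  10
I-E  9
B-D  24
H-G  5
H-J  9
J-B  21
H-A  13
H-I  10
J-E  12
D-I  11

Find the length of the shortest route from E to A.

32

Shortest distances from E:
E: 0
I: 9  (via E)
J: 12  (via E)
B: 14  (via I)
H: 19  (via I)
C: 20  (via J)
D: 20  (via I)
G: 24  (via H)
F: 27  (via I)
A: 32  (via H)
Shortest route: E–I–H–A = 32.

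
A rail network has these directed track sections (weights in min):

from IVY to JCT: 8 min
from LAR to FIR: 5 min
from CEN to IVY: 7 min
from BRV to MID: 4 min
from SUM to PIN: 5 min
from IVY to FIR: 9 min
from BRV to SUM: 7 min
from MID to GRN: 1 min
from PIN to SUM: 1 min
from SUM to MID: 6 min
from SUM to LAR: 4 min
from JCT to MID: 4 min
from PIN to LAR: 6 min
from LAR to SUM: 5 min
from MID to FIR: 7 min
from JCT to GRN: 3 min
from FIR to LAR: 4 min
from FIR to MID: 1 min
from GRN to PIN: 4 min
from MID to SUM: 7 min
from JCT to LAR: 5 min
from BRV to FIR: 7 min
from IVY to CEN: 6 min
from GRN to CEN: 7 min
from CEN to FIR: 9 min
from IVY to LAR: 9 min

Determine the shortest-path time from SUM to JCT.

29 min

Settle nodes by increasing distance from SUM:
SUM: 0
LAR: 4  (via SUM)
PIN: 5  (via SUM)
MID: 6  (via SUM)
GRN: 7  (via MID)
FIR: 9  (via LAR)
CEN: 14  (via GRN)
IVY: 21  (via CEN)
JCT: 29  (via IVY)
Shortest route: SUM–MID–GRN–CEN–IVY–JCT = 29 min.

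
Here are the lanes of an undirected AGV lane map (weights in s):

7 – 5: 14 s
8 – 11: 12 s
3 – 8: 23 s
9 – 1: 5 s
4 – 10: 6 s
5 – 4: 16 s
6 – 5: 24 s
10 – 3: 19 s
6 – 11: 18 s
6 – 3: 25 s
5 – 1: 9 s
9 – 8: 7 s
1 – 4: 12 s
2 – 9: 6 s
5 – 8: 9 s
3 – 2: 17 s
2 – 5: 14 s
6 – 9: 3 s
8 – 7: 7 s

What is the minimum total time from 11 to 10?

Compare a few routes:
11 → 6 → 9 → 1 → 4 → 10: 18+3+5+12+6 = 44
11 → 8 → 5 → 4 → 10: 12+9+16+6 = 43
11 → 8 → 9 → 1 → 4 → 10: 12+7+5+12+6 = 42
The minimum is 42 s via 11 → 8 → 9 → 1 → 4 → 10.

42 s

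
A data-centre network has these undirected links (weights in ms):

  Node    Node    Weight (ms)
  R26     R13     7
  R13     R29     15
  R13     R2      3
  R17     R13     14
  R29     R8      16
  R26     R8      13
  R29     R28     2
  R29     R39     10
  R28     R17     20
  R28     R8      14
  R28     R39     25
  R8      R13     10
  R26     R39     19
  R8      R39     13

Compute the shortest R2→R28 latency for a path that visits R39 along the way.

38 ms

Shortest R2→R39: R2–R13–R8–R39 = 26
Shortest R39→R28: R39–R29–R28 = 12
Total via R39: 26 + 12 = 38 ms.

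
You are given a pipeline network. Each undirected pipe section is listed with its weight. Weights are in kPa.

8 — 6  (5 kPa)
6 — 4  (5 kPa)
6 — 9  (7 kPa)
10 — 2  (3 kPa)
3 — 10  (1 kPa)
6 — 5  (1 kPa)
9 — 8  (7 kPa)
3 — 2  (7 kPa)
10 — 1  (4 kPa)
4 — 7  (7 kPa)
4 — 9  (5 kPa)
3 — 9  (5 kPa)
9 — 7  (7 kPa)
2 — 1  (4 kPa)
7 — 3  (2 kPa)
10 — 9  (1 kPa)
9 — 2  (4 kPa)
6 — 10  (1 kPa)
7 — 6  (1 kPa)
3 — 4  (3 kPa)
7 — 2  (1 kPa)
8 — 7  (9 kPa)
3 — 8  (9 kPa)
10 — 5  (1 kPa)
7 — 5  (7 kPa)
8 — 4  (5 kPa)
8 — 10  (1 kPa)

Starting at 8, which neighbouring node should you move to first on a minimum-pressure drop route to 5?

10

Enumerating some paths:
8 - 10 - 6 - 5: 1+1+1 = 3
8 - 10 - 5: 1+1 = 2
Cheapest is 8 - 10 - 5 at 2 kPa.
So from 8 the first move is to 10.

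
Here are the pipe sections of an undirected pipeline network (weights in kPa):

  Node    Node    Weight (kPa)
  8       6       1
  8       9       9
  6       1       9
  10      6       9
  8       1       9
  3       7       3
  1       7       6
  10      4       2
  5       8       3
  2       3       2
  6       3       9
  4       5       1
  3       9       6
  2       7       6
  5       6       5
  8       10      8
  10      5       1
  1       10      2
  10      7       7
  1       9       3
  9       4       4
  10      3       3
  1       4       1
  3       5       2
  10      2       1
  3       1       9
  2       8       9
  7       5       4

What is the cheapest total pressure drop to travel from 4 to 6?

Enumerating some paths:
4 → 5 → 8 → 6: 1+3+1 = 5
4 → 5 → 6: 1+5 = 6
The minimum is 5 kPa via 4 → 5 → 8 → 6.

5 kPa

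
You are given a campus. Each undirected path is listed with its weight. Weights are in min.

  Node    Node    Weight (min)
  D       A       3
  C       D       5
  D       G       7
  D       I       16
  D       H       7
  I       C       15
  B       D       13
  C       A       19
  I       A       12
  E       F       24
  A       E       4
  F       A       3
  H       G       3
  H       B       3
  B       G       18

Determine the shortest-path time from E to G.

14 min

Shortest distances from E:
E: 0
A: 4  (via E)
D: 7  (via A)
F: 7  (via A)
C: 12  (via D)
G: 14  (via D)
Shortest route: E–A–D–G = 14 min.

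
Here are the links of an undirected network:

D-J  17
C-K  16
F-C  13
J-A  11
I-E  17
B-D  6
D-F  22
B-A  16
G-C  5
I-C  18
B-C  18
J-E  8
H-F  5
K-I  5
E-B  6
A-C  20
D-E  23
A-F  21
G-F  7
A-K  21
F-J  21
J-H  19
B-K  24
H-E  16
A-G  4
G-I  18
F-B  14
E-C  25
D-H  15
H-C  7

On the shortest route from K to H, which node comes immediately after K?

C

Compare a few routes:
K - I - C - H: 5+18+7 = 30
K - C - H: 16+7 = 23
Cheapest is K - C - H at 23.
So from K the first move is to C.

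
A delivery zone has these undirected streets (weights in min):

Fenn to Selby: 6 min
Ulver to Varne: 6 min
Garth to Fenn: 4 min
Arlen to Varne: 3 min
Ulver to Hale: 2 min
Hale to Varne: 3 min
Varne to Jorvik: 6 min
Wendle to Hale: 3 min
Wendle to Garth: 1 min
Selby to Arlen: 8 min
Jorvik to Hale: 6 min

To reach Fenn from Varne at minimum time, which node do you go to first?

Candidate routes:
Varne - Ulver - Hale - Wendle - Garth - Fenn: 6+2+3+1+4 = 16
Varne - Jorvik - Hale - Wendle - Garth - Fenn: 6+6+3+1+4 = 20
Varne - Arlen - Selby - Fenn: 3+8+6 = 17
Varne - Hale - Wendle - Garth - Fenn: 3+3+1+4 = 11
Cheapest is Varne - Hale - Wendle - Garth - Fenn at 11 min.
So from Varne the first move is to Hale.

Hale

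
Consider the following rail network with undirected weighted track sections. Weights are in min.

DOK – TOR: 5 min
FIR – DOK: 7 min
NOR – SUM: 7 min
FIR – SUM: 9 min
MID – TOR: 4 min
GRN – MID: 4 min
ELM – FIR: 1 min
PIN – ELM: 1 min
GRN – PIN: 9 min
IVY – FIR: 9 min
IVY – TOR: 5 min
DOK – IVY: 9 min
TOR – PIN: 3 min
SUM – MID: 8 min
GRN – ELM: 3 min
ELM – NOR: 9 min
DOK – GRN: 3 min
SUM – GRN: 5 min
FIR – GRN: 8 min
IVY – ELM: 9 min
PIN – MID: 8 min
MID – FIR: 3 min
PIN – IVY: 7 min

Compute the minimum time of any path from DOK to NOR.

15 min

Enumerating some paths:
DOK–TOR–PIN–ELM–NOR: 5+3+1+9 = 18
DOK–GRN–MID–FIR–ELM–NOR: 3+4+3+1+9 = 20
DOK–FIR–ELM–NOR: 7+1+9 = 17
DOK–GRN–ELM–NOR: 3+3+9 = 15
The minimum is 15 min via DOK–GRN–ELM–NOR.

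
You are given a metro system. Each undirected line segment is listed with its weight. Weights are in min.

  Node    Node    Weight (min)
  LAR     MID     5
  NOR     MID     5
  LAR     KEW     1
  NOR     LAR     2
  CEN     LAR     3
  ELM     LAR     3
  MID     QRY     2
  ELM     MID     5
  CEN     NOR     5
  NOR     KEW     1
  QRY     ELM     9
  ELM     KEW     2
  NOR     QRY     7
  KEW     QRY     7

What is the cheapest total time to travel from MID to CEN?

Compare a few routes:
MID → LAR → CEN: 5+3 = 8
MID → NOR → KEW → LAR → CEN: 5+1+1+3 = 10
Cheapest is MID → LAR → CEN at 8 min.

8 min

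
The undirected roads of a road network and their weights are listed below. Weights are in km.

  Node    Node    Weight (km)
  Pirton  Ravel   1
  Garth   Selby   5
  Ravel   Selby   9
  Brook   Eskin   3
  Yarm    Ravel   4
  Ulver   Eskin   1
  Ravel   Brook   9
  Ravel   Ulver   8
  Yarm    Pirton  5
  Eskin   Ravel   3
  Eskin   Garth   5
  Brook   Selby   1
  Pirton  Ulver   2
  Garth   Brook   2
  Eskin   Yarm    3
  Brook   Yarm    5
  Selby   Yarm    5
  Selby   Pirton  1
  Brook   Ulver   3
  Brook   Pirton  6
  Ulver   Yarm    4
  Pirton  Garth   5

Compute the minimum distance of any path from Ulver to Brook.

Shortest distances from Ulver:
Ulver: 0
Eskin: 1  (via Ulver)
Pirton: 2  (via Ulver)
Ravel: 3  (via Pirton)
Selby: 3  (via Pirton)
Brook: 3  (via Ulver)
Shortest route: Ulver–Brook = 3 km.

3 km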